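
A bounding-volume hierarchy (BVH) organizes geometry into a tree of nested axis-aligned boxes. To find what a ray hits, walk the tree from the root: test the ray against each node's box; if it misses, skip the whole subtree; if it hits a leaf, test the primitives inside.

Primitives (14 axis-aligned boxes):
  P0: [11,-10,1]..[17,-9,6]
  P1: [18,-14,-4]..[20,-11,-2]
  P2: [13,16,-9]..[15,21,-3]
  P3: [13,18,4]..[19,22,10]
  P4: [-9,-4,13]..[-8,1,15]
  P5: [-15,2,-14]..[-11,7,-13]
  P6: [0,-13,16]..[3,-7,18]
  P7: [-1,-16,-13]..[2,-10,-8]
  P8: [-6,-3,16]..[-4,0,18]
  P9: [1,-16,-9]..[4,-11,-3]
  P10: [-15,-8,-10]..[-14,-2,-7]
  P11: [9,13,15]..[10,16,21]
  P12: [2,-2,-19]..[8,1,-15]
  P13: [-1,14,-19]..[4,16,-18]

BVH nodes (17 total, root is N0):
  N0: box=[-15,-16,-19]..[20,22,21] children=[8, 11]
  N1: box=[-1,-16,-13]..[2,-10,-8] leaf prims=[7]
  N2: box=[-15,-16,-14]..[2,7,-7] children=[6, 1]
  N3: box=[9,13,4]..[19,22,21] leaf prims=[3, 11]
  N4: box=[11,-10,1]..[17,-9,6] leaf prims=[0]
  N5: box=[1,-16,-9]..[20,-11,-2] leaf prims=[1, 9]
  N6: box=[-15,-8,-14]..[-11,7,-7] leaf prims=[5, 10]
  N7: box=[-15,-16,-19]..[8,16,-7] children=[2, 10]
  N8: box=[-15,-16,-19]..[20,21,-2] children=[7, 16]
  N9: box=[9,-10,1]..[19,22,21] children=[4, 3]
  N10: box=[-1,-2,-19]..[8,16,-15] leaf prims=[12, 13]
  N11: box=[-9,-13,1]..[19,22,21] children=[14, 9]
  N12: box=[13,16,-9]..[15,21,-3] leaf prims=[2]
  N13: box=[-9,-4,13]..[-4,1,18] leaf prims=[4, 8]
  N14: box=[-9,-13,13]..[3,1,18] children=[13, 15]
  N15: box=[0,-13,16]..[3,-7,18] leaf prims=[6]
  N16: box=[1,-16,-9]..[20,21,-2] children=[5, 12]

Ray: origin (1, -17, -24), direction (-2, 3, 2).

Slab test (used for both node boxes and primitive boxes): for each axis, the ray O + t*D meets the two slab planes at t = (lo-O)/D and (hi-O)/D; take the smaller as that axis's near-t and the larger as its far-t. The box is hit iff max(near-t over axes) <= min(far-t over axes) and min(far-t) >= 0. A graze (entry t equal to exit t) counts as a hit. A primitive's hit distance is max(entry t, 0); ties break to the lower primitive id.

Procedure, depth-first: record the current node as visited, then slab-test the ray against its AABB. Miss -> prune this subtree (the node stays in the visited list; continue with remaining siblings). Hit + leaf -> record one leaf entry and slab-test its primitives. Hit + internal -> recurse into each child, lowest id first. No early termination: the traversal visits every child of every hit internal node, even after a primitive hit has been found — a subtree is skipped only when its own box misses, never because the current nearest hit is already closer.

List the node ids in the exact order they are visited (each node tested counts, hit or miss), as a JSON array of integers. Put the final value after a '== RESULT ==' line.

Traverse from the root:
N0 x:[-19/2,8] y:[1/3,13] z:[5/2,45/2] -> hit [5/2,8], descend [8, 11]
  N8 x:[-19/2,8] y:[1/3,38/3] z:[5/2,11] -> hit [5/2,8], descend [7, 16]
    N7 x:[-7/2,8] y:[1/3,11] z:[5/2,17/2] -> hit [5/2,8], descend [2, 10]
      N2 x:[-1/2,8] y:[1/3,8] z:[5,17/2] -> hit [5,8], descend [1, 6]
        N1 x:[-1/2,1] y:[1/3,7/3] z:[11/2,8] -> miss, prune
        N6 x:[6,8] y:[3,8] z:[5,17/2] -> hit [6,8] leaf, test {P5(miss), P10(miss)}
      N10 x:[-7/2,1] y:[5,11] z:[5/2,9/2] -> miss, prune
    N16 x:[-19/2,0] y:[1/3,38/3] z:[15/2,11] -> miss, prune
  N11 x:[-9,5] y:[4/3,13] z:[25/2,45/2] -> miss, prune

order=[0, 8, 7, 2, 1, 6, 10, 16, 11]  |boxes|=9  |leaves|=1  hit=miss

== RESULT ==
[0, 8, 7, 2, 1, 6, 10, 16, 11]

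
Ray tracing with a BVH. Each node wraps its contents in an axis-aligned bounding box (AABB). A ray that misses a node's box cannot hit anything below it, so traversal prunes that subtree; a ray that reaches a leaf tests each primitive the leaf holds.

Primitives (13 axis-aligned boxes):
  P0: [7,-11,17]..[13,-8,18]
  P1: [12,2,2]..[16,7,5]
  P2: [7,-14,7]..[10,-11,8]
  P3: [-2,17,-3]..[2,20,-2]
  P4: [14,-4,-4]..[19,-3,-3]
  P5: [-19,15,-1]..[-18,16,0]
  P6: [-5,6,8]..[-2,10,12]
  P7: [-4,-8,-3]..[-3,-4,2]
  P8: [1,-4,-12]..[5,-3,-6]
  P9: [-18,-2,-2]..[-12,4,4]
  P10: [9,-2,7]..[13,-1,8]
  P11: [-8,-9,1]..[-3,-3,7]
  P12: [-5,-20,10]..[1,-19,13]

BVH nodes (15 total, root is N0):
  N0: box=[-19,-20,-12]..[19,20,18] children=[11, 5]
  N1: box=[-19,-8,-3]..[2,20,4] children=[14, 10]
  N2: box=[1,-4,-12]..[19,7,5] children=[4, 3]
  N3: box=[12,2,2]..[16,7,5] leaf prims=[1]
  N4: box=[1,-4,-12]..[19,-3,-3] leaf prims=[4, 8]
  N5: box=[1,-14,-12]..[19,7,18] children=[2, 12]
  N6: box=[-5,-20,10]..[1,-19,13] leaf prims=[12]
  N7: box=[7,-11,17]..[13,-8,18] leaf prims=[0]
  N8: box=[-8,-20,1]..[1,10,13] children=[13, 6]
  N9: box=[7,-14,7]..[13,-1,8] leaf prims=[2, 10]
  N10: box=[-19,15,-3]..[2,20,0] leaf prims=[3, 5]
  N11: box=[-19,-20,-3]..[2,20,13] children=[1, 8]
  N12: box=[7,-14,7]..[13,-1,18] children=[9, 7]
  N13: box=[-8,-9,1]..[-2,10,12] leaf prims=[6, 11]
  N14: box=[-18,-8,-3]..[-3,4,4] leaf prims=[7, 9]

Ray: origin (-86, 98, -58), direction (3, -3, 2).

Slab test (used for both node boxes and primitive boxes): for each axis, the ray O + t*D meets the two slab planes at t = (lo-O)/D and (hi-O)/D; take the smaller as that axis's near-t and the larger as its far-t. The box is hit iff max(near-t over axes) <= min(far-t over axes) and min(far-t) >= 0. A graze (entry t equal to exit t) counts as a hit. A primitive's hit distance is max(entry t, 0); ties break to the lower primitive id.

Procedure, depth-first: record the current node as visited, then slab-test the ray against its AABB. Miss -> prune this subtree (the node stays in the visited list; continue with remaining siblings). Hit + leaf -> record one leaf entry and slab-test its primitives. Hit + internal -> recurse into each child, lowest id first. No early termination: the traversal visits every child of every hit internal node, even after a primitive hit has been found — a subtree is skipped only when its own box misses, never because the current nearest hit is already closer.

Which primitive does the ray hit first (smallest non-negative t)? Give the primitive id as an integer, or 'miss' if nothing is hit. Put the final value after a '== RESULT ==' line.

Walk:
N0 x:[67/3,35] y:[26,118/3] z:[23,38] -> hit [26,35], descend [5, 11]
  N5 x:[29,35] y:[91/3,112/3] z:[23,38] -> hit [91/3,35], descend [2, 12]
    N2 x:[29,35] y:[91/3,34] z:[23,63/2] -> hit [91/3,63/2], descend [3, 4]
      N3 x:[98/3,34] y:[91/3,32] z:[30,63/2] -> miss, prune
      N4 x:[29,35] y:[101/3,34] z:[23,55/2] -> miss, prune
    N12 x:[31,33] y:[33,112/3] z:[65/2,38] -> hit [33,33], descend [7, 9]
      N7 x:[31,33] y:[106/3,109/3] z:[75/2,38] -> miss, prune
      N9 x:[31,33] y:[33,112/3] z:[65/2,33] -> hit [33,33] leaf, test {P2(miss), P10@t=33}
  N11 x:[67/3,88/3] y:[26,118/3] z:[55/2,71/2] -> hit [55/2,88/3], descend [1, 8]
    N1 x:[67/3,88/3] y:[26,106/3] z:[55/2,31] -> hit [55/2,88/3], descend [10, 14]
      N10 x:[67/3,88/3] y:[26,83/3] z:[55/2,29] -> hit [55/2,83/3] leaf, test {P3(miss), P5(miss)}
      N14 x:[68/3,83/3] y:[94/3,106/3] z:[55/2,31] -> miss, prune
    N8 x:[26,29] y:[88/3,118/3] z:[59/2,71/2] -> miss, prune

order=[0, 5, 2, 3, 4, 12, 7, 9, 11, 1, 10, 14, 8]  |boxes|=13  |leaves|=2  hit=P10

== RESULT ==
10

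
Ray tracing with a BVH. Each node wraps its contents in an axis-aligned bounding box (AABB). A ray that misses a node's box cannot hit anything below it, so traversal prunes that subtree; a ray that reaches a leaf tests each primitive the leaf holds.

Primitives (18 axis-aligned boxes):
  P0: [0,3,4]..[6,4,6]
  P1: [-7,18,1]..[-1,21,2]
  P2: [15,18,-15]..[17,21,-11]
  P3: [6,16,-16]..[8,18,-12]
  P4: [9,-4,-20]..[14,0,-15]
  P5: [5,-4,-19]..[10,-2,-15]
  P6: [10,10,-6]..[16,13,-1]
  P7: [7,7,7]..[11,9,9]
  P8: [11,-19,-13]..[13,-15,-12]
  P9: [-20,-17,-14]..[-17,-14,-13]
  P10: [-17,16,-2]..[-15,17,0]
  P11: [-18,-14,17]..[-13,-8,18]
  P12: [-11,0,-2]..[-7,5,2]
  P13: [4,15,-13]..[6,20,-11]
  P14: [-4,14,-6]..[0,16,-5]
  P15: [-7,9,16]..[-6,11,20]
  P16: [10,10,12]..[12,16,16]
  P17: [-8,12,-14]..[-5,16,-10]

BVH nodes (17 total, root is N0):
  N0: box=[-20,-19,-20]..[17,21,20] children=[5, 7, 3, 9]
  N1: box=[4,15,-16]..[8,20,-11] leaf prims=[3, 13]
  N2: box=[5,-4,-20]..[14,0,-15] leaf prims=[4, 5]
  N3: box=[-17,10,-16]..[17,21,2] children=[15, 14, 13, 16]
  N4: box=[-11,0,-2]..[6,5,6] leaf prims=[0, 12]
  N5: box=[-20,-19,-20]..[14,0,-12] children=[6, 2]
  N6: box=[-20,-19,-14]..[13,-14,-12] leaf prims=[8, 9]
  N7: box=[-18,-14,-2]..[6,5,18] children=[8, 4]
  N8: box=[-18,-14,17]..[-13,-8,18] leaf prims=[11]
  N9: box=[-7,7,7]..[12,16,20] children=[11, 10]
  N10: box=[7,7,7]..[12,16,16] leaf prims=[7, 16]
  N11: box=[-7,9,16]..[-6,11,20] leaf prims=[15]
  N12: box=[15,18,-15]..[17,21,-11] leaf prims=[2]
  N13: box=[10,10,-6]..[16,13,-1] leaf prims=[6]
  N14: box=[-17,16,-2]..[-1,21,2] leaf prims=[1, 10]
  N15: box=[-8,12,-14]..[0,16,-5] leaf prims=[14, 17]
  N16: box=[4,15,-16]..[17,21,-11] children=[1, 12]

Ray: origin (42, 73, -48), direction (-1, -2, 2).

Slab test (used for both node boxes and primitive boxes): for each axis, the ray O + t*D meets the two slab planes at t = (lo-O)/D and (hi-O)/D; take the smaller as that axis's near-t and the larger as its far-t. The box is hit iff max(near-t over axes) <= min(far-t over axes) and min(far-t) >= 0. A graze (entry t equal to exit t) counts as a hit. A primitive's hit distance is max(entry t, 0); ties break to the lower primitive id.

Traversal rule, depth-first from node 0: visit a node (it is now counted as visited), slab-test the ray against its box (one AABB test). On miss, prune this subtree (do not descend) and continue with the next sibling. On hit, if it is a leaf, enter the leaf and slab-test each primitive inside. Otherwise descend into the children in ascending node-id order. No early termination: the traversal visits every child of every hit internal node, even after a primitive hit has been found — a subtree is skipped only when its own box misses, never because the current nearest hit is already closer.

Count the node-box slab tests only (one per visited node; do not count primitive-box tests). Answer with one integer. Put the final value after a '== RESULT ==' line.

Traverse from the root:
N0 x:[25,62] y:[26,46] z:[14,34] -> hit [26,34], descend [3, 5, 7, 9]
  N3 x:[25,59] y:[26,63/2] z:[16,25] -> miss, prune
  N5 x:[28,62] y:[73/2,46] z:[14,18] -> miss, prune
  N7 x:[36,60] y:[34,87/2] z:[23,33] -> miss, prune
  N9 x:[30,49] y:[57/2,33] z:[55/2,34] -> hit [30,33], descend [10, 11]
    N10 x:[30,35] y:[57/2,33] z:[55/2,32] -> hit [30,32] leaf, test {P7(miss), P16@t=30}
    N11 x:[48,49] y:[31,32] z:[32,34] -> miss, prune

Visited [0, 3, 5, 7, 9, 10, 11]. Tests: 7 box, 1 leaf. Nearest: P16.

== RESULT ==
7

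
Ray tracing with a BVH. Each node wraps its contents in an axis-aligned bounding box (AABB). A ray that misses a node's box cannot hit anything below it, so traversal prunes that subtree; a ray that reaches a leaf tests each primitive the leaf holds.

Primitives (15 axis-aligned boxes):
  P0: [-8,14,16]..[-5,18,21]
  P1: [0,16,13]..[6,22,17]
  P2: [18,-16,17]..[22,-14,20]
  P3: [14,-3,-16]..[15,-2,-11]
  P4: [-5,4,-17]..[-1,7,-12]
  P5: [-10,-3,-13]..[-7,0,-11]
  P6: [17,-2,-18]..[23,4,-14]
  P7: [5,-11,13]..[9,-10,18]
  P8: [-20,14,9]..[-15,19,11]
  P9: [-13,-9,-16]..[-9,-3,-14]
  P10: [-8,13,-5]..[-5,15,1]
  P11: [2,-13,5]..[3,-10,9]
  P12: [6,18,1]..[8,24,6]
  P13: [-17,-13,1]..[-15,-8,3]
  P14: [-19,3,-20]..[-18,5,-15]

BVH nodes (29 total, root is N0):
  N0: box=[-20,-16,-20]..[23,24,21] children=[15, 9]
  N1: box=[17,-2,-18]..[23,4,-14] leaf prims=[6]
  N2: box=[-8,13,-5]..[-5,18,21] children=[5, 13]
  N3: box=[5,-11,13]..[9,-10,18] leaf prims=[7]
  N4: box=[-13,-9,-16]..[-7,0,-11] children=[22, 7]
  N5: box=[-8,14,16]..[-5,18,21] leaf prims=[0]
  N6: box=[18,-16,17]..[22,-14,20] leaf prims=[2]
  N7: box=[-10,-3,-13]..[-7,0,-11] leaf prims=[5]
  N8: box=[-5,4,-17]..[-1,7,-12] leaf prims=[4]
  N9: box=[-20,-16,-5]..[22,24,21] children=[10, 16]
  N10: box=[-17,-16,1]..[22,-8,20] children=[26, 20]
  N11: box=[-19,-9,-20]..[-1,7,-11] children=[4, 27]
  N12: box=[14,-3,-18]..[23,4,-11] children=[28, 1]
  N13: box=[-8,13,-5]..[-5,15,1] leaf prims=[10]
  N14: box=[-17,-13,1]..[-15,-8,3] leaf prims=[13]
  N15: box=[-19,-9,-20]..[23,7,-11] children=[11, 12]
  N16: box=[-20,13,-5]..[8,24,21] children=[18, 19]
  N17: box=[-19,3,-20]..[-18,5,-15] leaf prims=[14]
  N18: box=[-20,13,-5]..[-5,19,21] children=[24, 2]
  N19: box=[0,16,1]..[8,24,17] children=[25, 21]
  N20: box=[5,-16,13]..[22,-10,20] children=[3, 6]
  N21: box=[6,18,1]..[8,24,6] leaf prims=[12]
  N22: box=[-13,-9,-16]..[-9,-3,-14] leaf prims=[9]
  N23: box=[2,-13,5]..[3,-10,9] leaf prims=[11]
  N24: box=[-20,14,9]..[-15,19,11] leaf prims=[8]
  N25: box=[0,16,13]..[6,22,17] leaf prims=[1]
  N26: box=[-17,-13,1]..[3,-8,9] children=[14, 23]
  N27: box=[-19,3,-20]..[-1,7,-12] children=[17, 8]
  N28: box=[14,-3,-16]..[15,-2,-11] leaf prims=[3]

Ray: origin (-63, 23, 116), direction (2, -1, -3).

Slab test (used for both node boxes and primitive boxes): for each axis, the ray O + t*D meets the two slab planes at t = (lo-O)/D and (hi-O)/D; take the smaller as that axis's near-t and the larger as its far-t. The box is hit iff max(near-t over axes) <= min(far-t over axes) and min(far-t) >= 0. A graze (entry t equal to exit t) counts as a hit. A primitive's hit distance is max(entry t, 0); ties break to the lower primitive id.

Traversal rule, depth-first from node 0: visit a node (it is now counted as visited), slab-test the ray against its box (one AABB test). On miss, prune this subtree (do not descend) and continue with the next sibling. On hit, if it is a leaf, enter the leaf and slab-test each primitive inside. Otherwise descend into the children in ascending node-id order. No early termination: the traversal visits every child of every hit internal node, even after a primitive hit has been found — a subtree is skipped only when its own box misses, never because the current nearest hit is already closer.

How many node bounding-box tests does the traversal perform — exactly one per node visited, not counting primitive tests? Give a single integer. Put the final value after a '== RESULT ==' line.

Traverse from the root:
N0 x:[43/2,43] y:[-1,39] z:[95/3,136/3] -> hit [95/3,39], descend [9, 15]
  N9 x:[43/2,85/2] y:[-1,39] z:[95/3,121/3] -> hit [95/3,39], descend [10, 16]
    N10 x:[23,85/2] y:[31,39] z:[32,115/3] -> hit [32,115/3], descend [20, 26]
      N20 x:[34,85/2] y:[33,39] z:[32,103/3] -> hit [34,103/3], descend [3, 6]
        N3 x:[34,36] y:[33,34] z:[98/3,103/3] -> hit [34,34] leaf, test {P7@t=34}
        N6 x:[81/2,85/2] y:[37,39] z:[32,33] -> miss, prune
      N26 x:[23,33] y:[31,36] z:[107/3,115/3] -> miss, prune
    N16 x:[43/2,71/2] y:[-1,10] z:[95/3,121/3] -> miss, prune
  N15 x:[22,43] y:[16,32] z:[127/3,136/3] -> miss, prune

Summary -> nodes [0, 9, 10, 20, 3, 6, 26, 16, 15]; box-tests=9; leaf-entries=1; first=P7

== RESULT ==
9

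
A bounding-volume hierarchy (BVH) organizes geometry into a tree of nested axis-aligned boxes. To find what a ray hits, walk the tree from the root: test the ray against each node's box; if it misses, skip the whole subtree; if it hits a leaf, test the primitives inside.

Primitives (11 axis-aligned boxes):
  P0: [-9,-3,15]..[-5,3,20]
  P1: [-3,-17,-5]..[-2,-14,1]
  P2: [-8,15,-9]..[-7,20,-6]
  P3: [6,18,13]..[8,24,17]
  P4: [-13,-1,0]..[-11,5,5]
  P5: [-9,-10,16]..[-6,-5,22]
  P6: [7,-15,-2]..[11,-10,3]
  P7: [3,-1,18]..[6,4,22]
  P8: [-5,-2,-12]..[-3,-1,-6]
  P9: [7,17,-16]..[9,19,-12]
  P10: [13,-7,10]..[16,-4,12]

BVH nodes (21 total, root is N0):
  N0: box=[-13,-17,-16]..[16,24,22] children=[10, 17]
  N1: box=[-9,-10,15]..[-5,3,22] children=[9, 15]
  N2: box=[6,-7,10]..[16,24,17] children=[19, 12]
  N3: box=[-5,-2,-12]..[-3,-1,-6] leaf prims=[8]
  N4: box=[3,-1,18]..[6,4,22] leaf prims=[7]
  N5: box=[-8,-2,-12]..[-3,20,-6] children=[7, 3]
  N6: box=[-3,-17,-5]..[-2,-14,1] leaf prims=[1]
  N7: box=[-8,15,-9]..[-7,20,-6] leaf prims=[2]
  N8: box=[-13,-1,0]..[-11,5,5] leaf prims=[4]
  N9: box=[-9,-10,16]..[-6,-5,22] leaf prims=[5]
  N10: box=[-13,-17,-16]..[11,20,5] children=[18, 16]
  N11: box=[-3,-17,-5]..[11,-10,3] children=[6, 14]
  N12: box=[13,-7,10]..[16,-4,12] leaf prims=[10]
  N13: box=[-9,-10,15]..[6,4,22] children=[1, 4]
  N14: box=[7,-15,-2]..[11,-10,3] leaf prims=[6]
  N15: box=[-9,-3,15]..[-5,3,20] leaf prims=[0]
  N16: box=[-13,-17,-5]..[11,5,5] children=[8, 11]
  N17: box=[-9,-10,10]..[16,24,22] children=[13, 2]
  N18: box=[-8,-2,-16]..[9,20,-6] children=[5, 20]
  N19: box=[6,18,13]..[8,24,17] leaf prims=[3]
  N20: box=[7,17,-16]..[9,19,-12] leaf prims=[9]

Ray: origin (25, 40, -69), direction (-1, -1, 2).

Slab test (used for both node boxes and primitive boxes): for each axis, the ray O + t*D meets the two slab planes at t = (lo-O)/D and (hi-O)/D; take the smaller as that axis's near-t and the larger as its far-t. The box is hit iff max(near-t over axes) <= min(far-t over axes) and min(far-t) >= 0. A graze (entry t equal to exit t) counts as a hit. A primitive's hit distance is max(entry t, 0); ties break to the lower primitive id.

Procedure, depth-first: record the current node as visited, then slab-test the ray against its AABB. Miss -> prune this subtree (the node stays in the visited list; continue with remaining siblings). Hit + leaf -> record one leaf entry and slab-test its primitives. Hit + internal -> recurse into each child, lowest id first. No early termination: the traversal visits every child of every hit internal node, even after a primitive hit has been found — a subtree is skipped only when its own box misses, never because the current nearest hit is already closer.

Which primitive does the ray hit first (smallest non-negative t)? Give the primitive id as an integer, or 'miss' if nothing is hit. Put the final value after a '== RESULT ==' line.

Traverse from the root:
N0 x:[9,38] y:[16,57] z:[53/2,91/2] -> hit [53/2,38], descend [10, 17]
  N10 x:[14,38] y:[20,57] z:[53/2,37] -> hit [53/2,37], descend [16, 18]
    N16 x:[14,38] y:[35,57] z:[32,37] -> hit [35,37], descend [8, 11]
      N8 x:[36,38] y:[35,41] z:[69/2,37] -> hit [36,37] leaf, test {P4@t=36}
      N11 x:[14,28] y:[50,57] z:[32,36] -> miss, prune
    N18 x:[16,33] y:[20,42] z:[53/2,63/2] -> hit [53/2,63/2], descend [5, 20]
      N5 x:[28,33] y:[20,42] z:[57/2,63/2] -> hit [57/2,63/2], descend [3, 7]
        N3 x:[28,30] y:[41,42] z:[57/2,63/2] -> miss, prune
        N7 x:[32,33] y:[20,25] z:[30,63/2] -> miss, prune
      N20 x:[16,18] y:[21,23] z:[53/2,57/2] -> miss, prune
  N17 x:[9,34] y:[16,50] z:[79/2,91/2] -> miss, prune

Summary -> nodes [0, 10, 16, 8, 11, 18, 5, 3, 7, 20, 17]; box-tests=11; leaf-entries=1; first=P4

== RESULT ==
4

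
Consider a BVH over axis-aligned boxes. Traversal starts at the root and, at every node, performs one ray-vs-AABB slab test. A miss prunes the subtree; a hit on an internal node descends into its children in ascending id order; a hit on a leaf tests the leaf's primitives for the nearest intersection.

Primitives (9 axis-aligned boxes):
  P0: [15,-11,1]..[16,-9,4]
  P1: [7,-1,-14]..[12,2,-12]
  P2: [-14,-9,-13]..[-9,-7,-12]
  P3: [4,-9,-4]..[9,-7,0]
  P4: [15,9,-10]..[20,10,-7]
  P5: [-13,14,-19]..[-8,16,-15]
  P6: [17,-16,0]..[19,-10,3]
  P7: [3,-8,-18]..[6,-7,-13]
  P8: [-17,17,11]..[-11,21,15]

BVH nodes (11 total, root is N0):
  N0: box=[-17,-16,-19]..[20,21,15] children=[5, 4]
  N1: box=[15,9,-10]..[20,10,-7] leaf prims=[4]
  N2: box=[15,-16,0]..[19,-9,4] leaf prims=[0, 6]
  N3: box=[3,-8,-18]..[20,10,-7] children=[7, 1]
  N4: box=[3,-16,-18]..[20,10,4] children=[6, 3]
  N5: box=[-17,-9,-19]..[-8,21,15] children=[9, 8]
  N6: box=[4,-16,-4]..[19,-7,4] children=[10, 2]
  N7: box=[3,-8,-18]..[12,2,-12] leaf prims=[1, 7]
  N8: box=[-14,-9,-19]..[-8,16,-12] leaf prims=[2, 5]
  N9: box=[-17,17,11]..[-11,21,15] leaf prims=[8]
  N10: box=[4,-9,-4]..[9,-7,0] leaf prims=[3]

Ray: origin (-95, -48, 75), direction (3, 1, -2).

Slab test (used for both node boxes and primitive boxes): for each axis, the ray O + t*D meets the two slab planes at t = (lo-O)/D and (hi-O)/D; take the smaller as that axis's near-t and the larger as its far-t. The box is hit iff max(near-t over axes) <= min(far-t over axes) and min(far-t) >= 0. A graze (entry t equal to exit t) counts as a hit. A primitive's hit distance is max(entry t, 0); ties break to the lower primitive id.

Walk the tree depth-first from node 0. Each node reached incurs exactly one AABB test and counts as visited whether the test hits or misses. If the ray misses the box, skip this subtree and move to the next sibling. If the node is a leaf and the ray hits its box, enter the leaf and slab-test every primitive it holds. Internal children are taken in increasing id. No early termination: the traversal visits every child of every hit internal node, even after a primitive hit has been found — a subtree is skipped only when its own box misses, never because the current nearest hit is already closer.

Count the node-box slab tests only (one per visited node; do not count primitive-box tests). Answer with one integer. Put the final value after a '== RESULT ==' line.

Traverse from the root:
N0 x:[26,115/3] y:[32,69] z:[30,47] -> hit [32,115/3], descend [4, 5]
  N4 x:[98/3,115/3] y:[32,58] z:[71/2,93/2] -> hit [71/2,115/3], descend [3, 6]
    N3 x:[98/3,115/3] y:[40,58] z:[41,93/2] -> miss, prune
    N6 x:[33,38] y:[32,41] z:[71/2,79/2] -> hit [71/2,38], descend [2, 10]
      N2 x:[110/3,38] y:[32,39] z:[71/2,75/2] -> hit [110/3,75/2] leaf, test {P0@t=37, P6@t=112/3}
      N10 x:[33,104/3] y:[39,41] z:[75/2,79/2] -> miss, prune
  N5 x:[26,29] y:[39,69] z:[30,47] -> miss, prune

Summary -> nodes [0, 4, 3, 6, 2, 10, 5]; box-tests=7; leaf-entries=1; first=P0

== RESULT ==
7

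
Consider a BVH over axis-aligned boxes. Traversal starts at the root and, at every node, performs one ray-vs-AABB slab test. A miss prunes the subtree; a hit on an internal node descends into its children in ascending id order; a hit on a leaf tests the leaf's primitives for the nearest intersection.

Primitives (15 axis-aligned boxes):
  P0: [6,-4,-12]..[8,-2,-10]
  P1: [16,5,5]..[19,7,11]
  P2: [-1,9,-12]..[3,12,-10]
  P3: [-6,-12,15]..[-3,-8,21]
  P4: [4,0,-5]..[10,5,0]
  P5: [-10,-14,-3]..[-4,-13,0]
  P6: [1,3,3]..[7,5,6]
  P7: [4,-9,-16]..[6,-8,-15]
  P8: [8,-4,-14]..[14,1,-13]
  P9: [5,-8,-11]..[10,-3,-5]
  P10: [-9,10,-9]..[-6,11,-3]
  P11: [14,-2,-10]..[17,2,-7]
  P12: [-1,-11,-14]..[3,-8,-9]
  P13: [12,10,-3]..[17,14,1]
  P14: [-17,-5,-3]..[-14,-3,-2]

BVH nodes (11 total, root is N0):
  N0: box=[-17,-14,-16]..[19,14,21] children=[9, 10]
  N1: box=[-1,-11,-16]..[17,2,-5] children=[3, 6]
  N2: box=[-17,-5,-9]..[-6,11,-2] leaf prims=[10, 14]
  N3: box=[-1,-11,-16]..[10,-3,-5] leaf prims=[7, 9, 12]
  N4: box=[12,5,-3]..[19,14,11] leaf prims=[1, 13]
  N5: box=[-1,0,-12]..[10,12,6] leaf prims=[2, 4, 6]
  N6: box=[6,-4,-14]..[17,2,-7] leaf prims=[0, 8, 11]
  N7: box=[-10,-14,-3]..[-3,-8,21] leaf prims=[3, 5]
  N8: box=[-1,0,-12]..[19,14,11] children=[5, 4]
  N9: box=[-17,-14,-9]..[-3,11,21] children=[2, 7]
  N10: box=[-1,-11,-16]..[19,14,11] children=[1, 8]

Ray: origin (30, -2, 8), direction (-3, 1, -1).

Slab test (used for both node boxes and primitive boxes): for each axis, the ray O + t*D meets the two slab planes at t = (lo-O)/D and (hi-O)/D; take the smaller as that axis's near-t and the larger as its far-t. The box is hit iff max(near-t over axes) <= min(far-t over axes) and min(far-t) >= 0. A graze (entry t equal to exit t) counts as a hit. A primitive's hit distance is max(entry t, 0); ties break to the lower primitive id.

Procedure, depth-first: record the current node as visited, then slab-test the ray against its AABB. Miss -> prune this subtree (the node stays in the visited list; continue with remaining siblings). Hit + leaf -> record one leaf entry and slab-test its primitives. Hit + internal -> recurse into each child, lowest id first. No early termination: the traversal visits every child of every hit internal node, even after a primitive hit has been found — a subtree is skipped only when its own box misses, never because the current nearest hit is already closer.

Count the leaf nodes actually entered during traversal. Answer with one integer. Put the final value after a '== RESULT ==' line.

Traverse from the root:
N0 x:[11/3,47/3] y:[-12,16] z:[-13,24] -> hit [11/3,47/3], descend [9, 10]
  N9 x:[11,47/3] y:[-12,13] z:[-13,17] -> hit [11,13], descend [2, 7]
    N2 x:[12,47/3] y:[-3,13] z:[10,17] -> hit [12,13] leaf, test {P10@t=12, P14(miss)}
    N7 x:[11,40/3] y:[-12,-6] z:[-13,11] -> miss, prune
  N10 x:[11/3,31/3] y:[-9,16] z:[-3,24] -> hit [11/3,31/3], descend [1, 8]
    N1 x:[13/3,31/3] y:[-9,4] z:[13,24] -> miss, prune
    N8 x:[11/3,31/3] y:[2,16] z:[-3,20] -> hit [11/3,31/3], descend [4, 5]
      N4 x:[11/3,6] y:[7,16] z:[-3,11] -> miss, prune
      N5 x:[20/3,31/3] y:[2,14] z:[2,20] -> hit [20/3,31/3] leaf, test {P2(miss), P4(miss), P6(miss)}

Visited [0, 9, 2, 7, 10, 1, 8, 4, 5]. Tests: 9 box, 2 leaf. Nearest: P10.

== RESULT ==
2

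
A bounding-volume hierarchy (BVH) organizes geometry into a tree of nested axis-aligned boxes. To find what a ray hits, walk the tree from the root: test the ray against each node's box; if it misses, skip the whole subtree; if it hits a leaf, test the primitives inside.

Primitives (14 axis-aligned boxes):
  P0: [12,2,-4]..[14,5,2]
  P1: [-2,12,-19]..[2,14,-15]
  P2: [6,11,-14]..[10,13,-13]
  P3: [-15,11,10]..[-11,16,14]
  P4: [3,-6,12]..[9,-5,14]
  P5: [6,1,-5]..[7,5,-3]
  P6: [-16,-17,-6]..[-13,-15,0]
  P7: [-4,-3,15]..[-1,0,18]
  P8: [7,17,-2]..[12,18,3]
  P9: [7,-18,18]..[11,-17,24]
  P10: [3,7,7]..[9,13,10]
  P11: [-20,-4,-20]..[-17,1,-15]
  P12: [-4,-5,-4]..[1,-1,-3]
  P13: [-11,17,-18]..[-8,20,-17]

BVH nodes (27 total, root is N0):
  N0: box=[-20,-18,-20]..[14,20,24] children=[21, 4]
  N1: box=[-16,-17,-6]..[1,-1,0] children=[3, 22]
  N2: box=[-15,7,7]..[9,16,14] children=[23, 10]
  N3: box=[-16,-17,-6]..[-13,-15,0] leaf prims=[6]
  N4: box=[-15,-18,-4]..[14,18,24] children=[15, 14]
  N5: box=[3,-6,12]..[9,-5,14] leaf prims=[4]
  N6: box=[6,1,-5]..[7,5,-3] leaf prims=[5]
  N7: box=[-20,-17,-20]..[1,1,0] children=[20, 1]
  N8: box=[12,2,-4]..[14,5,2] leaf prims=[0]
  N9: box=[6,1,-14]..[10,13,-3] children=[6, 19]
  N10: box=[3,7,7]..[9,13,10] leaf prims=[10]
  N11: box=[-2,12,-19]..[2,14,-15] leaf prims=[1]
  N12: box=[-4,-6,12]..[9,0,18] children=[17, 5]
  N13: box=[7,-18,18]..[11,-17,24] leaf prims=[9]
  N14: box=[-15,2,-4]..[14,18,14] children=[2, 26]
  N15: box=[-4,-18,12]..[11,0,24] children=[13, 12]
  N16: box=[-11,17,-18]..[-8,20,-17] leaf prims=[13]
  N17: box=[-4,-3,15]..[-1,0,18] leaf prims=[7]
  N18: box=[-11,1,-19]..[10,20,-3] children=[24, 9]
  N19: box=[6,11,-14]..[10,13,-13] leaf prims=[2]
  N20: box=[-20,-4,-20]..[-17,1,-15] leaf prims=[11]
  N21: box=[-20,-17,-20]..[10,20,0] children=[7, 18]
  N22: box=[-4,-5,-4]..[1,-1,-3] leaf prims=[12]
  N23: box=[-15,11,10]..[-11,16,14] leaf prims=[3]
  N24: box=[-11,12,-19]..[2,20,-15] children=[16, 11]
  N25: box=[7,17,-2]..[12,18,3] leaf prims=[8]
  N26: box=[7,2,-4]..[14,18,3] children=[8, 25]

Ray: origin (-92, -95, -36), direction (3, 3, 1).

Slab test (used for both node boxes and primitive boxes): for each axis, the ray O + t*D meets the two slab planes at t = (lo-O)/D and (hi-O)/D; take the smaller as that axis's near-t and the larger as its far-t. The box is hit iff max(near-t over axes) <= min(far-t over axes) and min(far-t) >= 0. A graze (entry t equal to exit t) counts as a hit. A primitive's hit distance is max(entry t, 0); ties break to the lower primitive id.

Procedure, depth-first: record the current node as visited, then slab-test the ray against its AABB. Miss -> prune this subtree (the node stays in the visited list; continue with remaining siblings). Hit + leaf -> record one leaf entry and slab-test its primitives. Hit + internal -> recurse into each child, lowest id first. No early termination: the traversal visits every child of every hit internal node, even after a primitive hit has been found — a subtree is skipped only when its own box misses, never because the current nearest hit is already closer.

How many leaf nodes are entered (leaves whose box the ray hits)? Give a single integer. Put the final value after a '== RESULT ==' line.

Trace the traversal:
N0 x:[24,106/3] y:[77/3,115/3] z:[16,60] -> hit [77/3,106/3], descend [4, 21]
  N4 x:[77/3,106/3] y:[77/3,113/3] z:[32,60] -> hit [32,106/3], descend [14, 15]
    N14 x:[77/3,106/3] y:[97/3,113/3] z:[32,50] -> hit [97/3,106/3], descend [2, 26]
      N2 x:[77/3,101/3] y:[34,37] z:[43,50] -> miss, prune
      N26 x:[33,106/3] y:[97/3,113/3] z:[32,39] -> hit [33,106/3], descend [8, 25]
        N8 x:[104/3,106/3] y:[97/3,100/3] z:[32,38] -> miss, prune
        N25 x:[33,104/3] y:[112/3,113/3] z:[34,39] -> miss, prune
    N15 x:[88/3,103/3] y:[77/3,95/3] z:[48,60] -> miss, prune
  N21 x:[24,34] y:[26,115/3] z:[16,36] -> hit [26,34], descend [7, 18]
    N7 x:[24,31] y:[26,32] z:[16,36] -> hit [26,31], descend [1, 20]
      N1 x:[76/3,31] y:[26,94/3] z:[30,36] -> hit [30,31], descend [3, 22]
        N3 x:[76/3,79/3] y:[26,80/3] z:[30,36] -> miss, prune
        N22 x:[88/3,31] y:[30,94/3] z:[32,33] -> miss, prune
      N20 x:[24,25] y:[91/3,32] z:[16,21] -> miss, prune
    N18 x:[27,34] y:[32,115/3] z:[17,33] -> hit [32,33], descend [9, 24]
      N9 x:[98/3,34] y:[32,36] z:[22,33] -> hit [98/3,33], descend [6, 19]
        N6 x:[98/3,33] y:[32,100/3] z:[31,33] -> hit [98/3,33] leaf, test {P5@t=98/3}
        N19 x:[98/3,34] y:[106/3,36] z:[22,23] -> miss, prune
      N24 x:[27,94/3] y:[107/3,115/3] z:[17,21] -> miss, prune

Visited [0, 4, 14, 2, 26, 8, 25, 15, 21, 7, 1, 3, 22, 20, 18, 9, 6, 19, 24]. Tests: 19 box, 1 leaf. Nearest: P5.

== RESULT ==
1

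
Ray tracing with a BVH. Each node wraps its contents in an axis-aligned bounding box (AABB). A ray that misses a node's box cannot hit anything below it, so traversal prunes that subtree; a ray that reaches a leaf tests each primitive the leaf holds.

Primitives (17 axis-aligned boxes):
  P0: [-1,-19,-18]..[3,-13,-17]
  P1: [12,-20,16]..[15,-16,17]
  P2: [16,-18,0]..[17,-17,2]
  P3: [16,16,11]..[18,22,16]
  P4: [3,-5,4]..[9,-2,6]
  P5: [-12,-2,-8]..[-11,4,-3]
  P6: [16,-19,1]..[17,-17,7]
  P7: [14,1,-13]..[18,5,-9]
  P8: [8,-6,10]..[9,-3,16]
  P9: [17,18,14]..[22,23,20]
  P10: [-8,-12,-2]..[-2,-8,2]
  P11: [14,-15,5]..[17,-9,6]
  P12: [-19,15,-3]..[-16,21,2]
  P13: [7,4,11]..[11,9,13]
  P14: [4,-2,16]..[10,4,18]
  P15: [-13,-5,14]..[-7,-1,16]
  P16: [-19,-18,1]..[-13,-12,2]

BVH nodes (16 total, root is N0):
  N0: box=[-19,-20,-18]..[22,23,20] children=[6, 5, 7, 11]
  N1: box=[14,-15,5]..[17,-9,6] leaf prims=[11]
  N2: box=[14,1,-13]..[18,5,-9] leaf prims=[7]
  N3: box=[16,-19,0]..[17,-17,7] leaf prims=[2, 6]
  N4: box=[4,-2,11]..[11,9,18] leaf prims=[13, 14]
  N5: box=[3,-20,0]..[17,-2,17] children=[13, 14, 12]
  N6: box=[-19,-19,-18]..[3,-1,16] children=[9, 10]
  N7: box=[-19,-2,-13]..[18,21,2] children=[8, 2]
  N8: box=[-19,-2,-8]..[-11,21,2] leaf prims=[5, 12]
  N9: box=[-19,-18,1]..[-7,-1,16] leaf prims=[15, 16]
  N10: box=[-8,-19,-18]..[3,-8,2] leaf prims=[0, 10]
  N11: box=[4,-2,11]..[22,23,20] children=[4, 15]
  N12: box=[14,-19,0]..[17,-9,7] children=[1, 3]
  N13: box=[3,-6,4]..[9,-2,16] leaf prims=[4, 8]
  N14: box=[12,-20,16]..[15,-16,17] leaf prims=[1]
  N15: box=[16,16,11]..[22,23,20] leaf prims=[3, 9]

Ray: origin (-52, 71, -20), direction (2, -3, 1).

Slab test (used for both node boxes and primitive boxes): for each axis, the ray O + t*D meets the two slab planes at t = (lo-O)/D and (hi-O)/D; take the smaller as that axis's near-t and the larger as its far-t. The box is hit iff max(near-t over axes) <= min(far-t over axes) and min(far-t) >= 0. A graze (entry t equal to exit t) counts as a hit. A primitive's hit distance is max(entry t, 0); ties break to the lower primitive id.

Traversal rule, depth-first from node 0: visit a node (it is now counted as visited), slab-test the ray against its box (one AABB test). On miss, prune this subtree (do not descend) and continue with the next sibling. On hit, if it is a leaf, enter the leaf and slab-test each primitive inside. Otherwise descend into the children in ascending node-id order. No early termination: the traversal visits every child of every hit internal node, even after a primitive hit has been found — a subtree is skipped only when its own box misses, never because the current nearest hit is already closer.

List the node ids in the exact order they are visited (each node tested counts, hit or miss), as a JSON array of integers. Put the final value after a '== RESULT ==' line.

Traverse from the root:
N0 x:[33/2,37] y:[16,91/3] z:[2,40] -> hit [33/2,91/3], descend [5, 6, 7, 11]
  N5 x:[55/2,69/2] y:[73/3,91/3] z:[20,37] -> hit [55/2,91/3], descend [12, 13, 14]
    N12 x:[33,69/2] y:[80/3,30] z:[20,27] -> miss, prune
    N13 x:[55/2,61/2] y:[73/3,77/3] z:[24,36] -> miss, prune
    N14 x:[32,67/2] y:[29,91/3] z:[36,37] -> miss, prune
  N6 x:[33/2,55/2] y:[24,30] z:[2,36] -> hit [24,55/2], descend [9, 10]
    N9 x:[33/2,45/2] y:[24,89/3] z:[21,36] -> miss, prune
    N10 x:[22,55/2] y:[79/3,30] z:[2,22] -> miss, prune
  N7 x:[33/2,35] y:[50/3,73/3] z:[7,22] -> hit [50/3,22], descend [2, 8]
    N2 x:[33,35] y:[22,70/3] z:[7,11] -> miss, prune
    N8 x:[33/2,41/2] y:[50/3,73/3] z:[12,22] -> hit [50/3,41/2] leaf, test {P5(miss), P12@t=17}
  N11 x:[28,37] y:[16,73/3] z:[31,40] -> miss, prune

12 AABB tests over nodes [0, 5, 12, 13, 14, 6, 9, 10, 7, 2, 8, 11]; 1 leaf entered; closest P12.

== RESULT ==
[0, 5, 12, 13, 14, 6, 9, 10, 7, 2, 8, 11]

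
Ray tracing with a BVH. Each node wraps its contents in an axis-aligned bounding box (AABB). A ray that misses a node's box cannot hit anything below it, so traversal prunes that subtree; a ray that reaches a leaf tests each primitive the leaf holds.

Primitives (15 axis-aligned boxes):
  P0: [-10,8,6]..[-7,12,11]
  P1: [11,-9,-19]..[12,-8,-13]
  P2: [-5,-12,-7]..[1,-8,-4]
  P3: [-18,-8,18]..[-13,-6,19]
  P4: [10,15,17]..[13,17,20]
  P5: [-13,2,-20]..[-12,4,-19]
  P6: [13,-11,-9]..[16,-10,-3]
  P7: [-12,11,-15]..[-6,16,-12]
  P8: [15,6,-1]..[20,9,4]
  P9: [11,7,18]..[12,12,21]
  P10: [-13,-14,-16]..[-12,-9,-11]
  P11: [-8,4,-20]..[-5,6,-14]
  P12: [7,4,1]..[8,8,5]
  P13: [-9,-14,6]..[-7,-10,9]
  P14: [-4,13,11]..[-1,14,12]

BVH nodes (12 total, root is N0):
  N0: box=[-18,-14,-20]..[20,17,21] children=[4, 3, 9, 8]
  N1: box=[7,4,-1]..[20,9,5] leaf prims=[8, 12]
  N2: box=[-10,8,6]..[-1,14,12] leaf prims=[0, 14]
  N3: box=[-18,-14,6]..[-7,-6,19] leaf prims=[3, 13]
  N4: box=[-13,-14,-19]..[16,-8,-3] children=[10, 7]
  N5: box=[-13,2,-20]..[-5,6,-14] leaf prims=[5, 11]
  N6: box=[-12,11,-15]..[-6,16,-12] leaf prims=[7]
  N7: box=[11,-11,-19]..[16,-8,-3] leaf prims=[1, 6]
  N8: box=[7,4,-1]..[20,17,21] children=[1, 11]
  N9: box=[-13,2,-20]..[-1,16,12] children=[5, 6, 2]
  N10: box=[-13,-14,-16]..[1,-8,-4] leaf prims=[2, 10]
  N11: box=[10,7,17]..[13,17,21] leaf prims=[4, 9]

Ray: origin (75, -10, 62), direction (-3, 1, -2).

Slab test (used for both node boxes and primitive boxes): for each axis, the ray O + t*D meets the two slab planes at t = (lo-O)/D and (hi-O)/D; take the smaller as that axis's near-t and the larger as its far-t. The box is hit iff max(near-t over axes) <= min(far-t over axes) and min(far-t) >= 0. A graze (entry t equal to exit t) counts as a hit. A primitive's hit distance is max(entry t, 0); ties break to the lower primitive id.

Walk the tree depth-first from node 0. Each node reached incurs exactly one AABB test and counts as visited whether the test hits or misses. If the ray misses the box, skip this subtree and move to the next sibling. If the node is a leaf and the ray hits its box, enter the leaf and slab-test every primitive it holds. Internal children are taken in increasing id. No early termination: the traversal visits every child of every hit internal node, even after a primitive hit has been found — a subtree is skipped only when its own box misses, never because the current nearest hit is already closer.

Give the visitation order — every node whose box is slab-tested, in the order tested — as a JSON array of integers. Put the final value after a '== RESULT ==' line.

Traverse from the root:
N0 x:[55/3,31] y:[-4,27] z:[41/2,41] -> hit [41/2,27], descend [3, 4, 8, 9]
  N3 x:[82/3,31] y:[-4,4] z:[43/2,28] -> miss, prune
  N4 x:[59/3,88/3] y:[-4,2] z:[65/2,81/2] -> miss, prune
  N8 x:[55/3,68/3] y:[14,27] z:[41/2,63/2] -> hit [41/2,68/3], descend [1, 11]
    N1 x:[55/3,68/3] y:[14,19] z:[57/2,63/2] -> miss, prune
    N11 x:[62/3,65/3] y:[17,27] z:[41/2,45/2] -> hit [62/3,65/3] leaf, test {P4(miss), P9@t=21}
  N9 x:[76/3,88/3] y:[12,26] z:[25,41] -> hit [76/3,26], descend [2, 5, 6]
    N2 x:[76/3,85/3] y:[18,24] z:[25,28] -> miss, prune
    N5 x:[80/3,88/3] y:[12,16] z:[38,41] -> miss, prune
    N6 x:[27,29] y:[21,26] z:[37,77/2] -> miss, prune

10 AABB tests over nodes [0, 3, 4, 8, 1, 11, 9, 2, 5, 6]; 1 leaf entered; closest P9.

== RESULT ==
[0, 3, 4, 8, 1, 11, 9, 2, 5, 6]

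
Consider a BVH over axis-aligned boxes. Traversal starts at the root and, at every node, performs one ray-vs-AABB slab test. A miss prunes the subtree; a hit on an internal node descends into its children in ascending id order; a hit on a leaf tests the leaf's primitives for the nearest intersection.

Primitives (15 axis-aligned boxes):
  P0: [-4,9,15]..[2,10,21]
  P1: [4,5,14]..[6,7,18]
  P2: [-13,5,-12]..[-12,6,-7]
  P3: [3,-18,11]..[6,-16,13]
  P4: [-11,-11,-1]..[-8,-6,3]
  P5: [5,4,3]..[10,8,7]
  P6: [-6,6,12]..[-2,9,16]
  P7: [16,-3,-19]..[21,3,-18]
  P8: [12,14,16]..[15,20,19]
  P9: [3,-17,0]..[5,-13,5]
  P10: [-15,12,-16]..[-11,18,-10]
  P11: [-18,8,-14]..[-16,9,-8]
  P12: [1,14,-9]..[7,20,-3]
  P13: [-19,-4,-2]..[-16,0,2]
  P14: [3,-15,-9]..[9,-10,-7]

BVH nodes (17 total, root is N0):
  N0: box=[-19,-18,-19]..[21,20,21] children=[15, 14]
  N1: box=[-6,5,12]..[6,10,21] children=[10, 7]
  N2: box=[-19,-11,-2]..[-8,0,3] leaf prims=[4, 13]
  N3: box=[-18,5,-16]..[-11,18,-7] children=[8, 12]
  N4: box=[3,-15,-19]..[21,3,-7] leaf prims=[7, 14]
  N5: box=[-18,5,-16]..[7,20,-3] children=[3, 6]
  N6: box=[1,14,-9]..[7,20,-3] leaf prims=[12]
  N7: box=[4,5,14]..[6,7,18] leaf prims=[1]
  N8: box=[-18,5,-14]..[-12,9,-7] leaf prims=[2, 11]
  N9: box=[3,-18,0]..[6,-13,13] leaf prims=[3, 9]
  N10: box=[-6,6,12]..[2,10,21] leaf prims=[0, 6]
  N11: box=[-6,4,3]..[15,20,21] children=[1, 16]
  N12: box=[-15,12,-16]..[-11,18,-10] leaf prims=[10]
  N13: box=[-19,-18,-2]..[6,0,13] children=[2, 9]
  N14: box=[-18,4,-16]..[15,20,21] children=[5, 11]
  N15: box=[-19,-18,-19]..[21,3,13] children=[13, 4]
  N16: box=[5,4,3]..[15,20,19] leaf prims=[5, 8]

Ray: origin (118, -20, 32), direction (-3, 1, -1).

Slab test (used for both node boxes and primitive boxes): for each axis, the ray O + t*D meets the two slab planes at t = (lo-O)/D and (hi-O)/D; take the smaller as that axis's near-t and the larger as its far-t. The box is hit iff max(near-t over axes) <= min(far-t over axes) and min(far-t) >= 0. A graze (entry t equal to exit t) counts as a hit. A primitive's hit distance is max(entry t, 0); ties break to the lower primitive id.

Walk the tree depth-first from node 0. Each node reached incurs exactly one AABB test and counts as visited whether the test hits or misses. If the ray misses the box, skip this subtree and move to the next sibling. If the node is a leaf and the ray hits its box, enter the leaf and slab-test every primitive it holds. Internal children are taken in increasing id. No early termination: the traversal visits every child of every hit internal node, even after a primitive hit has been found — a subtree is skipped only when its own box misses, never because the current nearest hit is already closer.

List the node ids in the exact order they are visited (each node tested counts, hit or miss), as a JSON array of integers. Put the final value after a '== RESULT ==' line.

Trace the traversal:
N0 x:[97/3,137/3] y:[2,40] z:[11,51] -> hit [97/3,40], descend [14, 15]
  N14 x:[103/3,136/3] y:[24,40] z:[11,48] -> hit [103/3,40], descend [5, 11]
    N5 x:[37,136/3] y:[25,40] z:[35,48] -> hit [37,40], descend [3, 6]
      N3 x:[43,136/3] y:[25,38] z:[39,48] -> miss, prune
      N6 x:[37,39] y:[34,40] z:[35,41] -> hit [37,39] leaf, test {P12@t=37}
    N11 x:[103/3,124/3] y:[24,40] z:[11,29] -> miss, prune
  N15 x:[97/3,137/3] y:[2,23] z:[19,51] -> miss, prune

order=[0, 14, 5, 3, 6, 11, 15]  |boxes|=7  |leaves|=1  hit=P12

== RESULT ==
[0, 14, 5, 3, 6, 11, 15]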